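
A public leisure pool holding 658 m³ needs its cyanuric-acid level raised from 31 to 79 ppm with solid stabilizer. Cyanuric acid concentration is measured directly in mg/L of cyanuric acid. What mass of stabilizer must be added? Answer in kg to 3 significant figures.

31.6 kg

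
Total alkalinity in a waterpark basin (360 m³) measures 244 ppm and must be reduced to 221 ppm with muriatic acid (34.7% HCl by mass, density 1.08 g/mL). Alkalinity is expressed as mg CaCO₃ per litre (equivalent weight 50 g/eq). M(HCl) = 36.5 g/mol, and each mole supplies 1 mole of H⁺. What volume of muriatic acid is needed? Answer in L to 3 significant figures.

Volume: 360 m³ = 360,000 L.
Alkalinity to neutralize: (244 − 221) = 23 mg/L as CaCO₃ × 360,000 L = 8280 g as CaCO₃.
Equivalents of H⁺ required: 8280 ÷ 50 g/eq = 165.6 eq = 165.6 mol HCl.
Mass of HCl: 165.6 × 36.5 = 6044 g.
Mass of 34.7% solution: 6044 / 0.347 = 17,420 g.
Volume: 17,420 g ÷ 1.08 g/mL = 16,130 mL.

16.1 L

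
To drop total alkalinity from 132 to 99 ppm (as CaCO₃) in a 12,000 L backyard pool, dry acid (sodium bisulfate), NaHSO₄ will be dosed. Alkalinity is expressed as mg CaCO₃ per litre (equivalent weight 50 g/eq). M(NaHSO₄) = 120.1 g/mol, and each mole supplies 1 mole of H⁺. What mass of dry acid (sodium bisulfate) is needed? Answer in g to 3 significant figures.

Alkalinity to neutralize: (132 − 99) = 33 mg/L as CaCO₃ × 12,000 L = 396 g as CaCO₃.
Equivalents of H⁺ required: 396 ÷ 50 g/eq = 7.92 eq = 7.92 mol NaHSO₄.
Mass of NaHSO₄: 7.92 × 120.1 = 951.2 g.

951 g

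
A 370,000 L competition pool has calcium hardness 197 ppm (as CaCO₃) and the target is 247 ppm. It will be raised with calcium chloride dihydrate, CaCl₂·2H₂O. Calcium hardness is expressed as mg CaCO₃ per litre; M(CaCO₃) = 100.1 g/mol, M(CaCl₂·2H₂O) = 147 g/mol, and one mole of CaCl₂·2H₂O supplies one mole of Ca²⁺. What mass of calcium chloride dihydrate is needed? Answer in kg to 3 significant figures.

Hardness to add: (247 − 197) = 50 mg/L as CaCO₃ × 370,000 L = 18,500 g as CaCO₃.
Moles of Ca²⁺ (1 mol Ca²⁺ ≡ 1 mol CaCO₃): 18,500 / 100.1 g/mol = 184.8 mol.
Mass of CaCl₂·2H₂O: 184.8 × 147 = 27,170 g.

27.2 kg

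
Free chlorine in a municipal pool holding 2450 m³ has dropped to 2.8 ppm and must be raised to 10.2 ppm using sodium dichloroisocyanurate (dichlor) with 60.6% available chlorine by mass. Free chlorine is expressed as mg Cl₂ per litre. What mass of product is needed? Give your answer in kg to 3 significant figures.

Volume: 2450 m³ = 2,450,000 L.
Chlorine deficit: 10.2 − 2.8 = 7.4 ppm = 7.4 mg/L as Cl₂.
Cl₂ equivalent needed: 7.4 mg/L × 2,450,000 L = 18,130,000 mg = 18,130 g.
Product at 60.6% available chlorine: 18,130 / 0.606 = 29,920 g.

29.9 kg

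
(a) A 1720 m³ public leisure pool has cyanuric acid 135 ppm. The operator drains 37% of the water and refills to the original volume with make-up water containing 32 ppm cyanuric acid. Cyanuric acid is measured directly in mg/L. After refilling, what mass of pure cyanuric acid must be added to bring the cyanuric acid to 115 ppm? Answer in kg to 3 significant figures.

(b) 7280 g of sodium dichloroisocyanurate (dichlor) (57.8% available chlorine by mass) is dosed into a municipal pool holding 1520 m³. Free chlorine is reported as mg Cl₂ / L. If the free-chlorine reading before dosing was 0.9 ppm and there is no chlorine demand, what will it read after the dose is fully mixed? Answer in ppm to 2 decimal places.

(a) Volume: 1720 m³ = 1,720,000 L.
(a) After draining 37% and refilling: 135 × 0.63 + 32 × 0.37 = 96.89 ppm.
(a) Deficit to target: 115 − 96.89 = 18.11 mg/L.
(a) Mass: 18.11 mg/L × 1,720,000 L = 31,150 g cyanuric acid.

(b) Volume: 1520 m³ = 1,520,000 L.
(b) Available chlorine delivered: 7280 g × 0.578 = 4208 g as Cl₂.
(b) Concentration rise: 4208 g / 1,520,000 L = 2.768 mg/L = 2.77 ppm.
(b) Final FC: 0.9 + 2.77 = 3.67 ppm.

(a) 31.1 kg; (b) 3.67 ppm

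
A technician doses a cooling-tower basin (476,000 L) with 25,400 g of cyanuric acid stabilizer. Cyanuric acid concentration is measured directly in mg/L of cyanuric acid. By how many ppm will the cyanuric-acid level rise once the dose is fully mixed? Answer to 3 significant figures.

53.4 ppm

Rise: 25,400 g / 476,000 L × 1000 = 53.36 mg/L.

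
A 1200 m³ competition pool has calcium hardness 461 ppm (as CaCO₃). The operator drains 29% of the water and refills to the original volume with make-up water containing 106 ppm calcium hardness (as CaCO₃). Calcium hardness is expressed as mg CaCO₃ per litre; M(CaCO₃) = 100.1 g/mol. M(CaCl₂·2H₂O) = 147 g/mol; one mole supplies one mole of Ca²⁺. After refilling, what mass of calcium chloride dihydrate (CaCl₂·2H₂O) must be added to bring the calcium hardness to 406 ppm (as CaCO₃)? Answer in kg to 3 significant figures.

84.5 kg

Volume: 1200 m³ = 1,200,000 L.
After draining 29% and refilling: 461 × 0.71 + 106 × 0.29 = 358.05 ppm.
Deficit to target: 406 − 358.05 = 47.95 mg/L.
As CaCO₃: 47.95 mg/L × 1,200,000 L = 57,540 g; ÷ 100.1 = 574.8 mol Ca²⁺.
Mass: 574.8 × 147 = 84,500 g.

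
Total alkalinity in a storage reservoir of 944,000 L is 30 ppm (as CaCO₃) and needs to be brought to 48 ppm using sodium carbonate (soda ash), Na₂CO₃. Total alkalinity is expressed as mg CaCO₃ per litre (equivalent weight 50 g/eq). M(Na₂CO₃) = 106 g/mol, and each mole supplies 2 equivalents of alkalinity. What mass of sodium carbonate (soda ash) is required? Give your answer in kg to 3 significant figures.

18.0 kg

Alkalinity to add: (48 − 30) = 18 mg/L as CaCO₃ × 944,000 L = 16,990 g as CaCO₃.
Equivalents: 16,990 g ÷ 50 g/eq = 339.8 eq.
Each mole of Na₂CO₃ supplies 2 eq, so 339.8 / 2 = 169.9 mol.
Mass: 169.9 mol × 106 g/mol = 18,010 g.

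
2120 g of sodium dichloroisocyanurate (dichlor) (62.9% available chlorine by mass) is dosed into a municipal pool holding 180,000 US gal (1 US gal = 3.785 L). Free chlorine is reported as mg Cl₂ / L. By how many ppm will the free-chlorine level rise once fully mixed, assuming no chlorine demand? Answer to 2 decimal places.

1.96 ppm

Volume: 180,000 US gal × 3.785 L/gal = 681,300 L.
Available chlorine delivered: 2120 g × 0.629 = 1333 g as Cl₂.
Concentration rise: 1333 g / 681,300 L = 1.957 mg/L = 1.96 ppm.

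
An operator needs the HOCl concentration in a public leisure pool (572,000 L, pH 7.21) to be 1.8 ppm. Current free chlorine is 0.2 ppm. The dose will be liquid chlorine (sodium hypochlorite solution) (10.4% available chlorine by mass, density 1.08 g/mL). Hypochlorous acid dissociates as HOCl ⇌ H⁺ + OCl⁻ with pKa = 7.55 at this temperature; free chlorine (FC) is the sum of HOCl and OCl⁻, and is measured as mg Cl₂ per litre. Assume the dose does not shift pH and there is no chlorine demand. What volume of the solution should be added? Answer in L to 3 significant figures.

12.3 L

[OCl⁻]/[HOCl] = 10^(pH − pKa) = 10^(7.21 − 7.55) = 0.4571; fraction as HOCl = 1/(1 + 0.4571) = 0.6863.
Free chlorine required for 1.8 ppm HOCl: 1.8 / 0.6863 = 2.623 ppm.
FC to add: 2.623 − 0.2 = 2.423 mg/L as Cl₂.
Cl₂ equivalent: 2.423 mg/L × 572,000 L = 1386 g.
Product at 10.4% available Cl: 1386 / 0.104 = 13,330 g.
Volume: 13,330 g ÷ 1.08 g/mL = 12,340 mL.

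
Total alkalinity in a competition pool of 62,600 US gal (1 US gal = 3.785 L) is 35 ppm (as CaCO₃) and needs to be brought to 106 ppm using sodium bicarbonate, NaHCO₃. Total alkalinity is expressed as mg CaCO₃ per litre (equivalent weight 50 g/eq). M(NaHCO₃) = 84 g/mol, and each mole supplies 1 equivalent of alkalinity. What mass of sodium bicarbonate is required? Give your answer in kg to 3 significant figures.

28.3 kg

Volume: 62,600 US gal × 3.785 L/gal = 236,941 L.
Alkalinity to add: (106 − 35) = 71 mg/L as CaCO₃ × 236,941 L = 16,820 g as CaCO₃.
Equivalents: 16,820 g ÷ 50 g/eq = 336.5 eq.
NaHCO₃ supplies 1 eq per mole → 336.5 mol.
Mass: 336.5 mol × 84 g/mol = 28,260 g.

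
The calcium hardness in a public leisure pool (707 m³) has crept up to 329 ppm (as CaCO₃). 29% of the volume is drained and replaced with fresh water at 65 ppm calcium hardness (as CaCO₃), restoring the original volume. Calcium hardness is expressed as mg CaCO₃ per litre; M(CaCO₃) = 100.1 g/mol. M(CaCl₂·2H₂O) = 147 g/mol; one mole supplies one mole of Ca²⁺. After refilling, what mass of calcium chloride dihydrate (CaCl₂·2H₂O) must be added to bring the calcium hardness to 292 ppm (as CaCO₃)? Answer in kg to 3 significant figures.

Volume: 707 m³ = 707,000 L.
After draining 29% and refilling: 329 × 0.71 + 65 × 0.29 = 252.44 ppm.
Deficit to target: 292 − 252.44 = 39.56 mg/L.
As CaCO₃: 39.56 mg/L × 707,000 L = 27,970 g; ÷ 100.1 = 279.4 mol Ca²⁺.
Mass: 279.4 × 147 = 41,070 g.

41.1 kg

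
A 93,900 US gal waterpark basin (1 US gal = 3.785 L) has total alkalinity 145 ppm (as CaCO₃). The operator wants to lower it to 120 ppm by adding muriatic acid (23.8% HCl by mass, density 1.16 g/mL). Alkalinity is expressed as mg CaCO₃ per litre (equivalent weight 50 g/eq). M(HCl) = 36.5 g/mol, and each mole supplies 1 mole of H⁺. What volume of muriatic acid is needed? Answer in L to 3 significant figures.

Volume: 93,900 US gal × 3.785 L/gal = 355,412 L.
Alkalinity to neutralize: (145 − 120) = 25 mg/L as CaCO₃ × 355,412 L = 8885 g as CaCO₃.
Equivalents of H⁺ required: 8885 ÷ 50 g/eq = 177.7 eq = 177.7 mol HCl.
Mass of HCl: 177.7 × 36.5 = 6486 g.
Mass of 23.8% solution: 6486 / 0.238 = 27,250 g.
Volume: 27,250 g ÷ 1.16 g/mL = 23,490 mL.

23.5 L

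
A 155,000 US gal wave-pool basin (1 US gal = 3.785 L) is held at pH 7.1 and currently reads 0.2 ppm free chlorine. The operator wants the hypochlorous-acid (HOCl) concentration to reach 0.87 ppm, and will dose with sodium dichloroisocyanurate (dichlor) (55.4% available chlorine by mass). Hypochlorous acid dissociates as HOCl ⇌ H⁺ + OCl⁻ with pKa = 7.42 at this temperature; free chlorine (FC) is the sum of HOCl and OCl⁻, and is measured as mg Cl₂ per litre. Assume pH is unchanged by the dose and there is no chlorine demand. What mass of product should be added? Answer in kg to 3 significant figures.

1.15 kg

Volume: 155,000 US gal × 3.785 L/gal = 586,675 L.
[OCl⁻]/[HOCl] = 10^(pH − pKa) = 10^(7.1 − 7.42) = 0.4786; fraction as HOCl = 1/(1 + 0.4786) = 0.6763.
Free chlorine required for 0.87 ppm HOCl: 0.87 / 0.6763 = 1.286 ppm.
FC to add: 1.286 − 0.2 = 1.086 mg/L as Cl₂.
Cl₂ equivalent: 1.086 mg/L × 586,675 L = 637.4 g.
Product at 55.4% available Cl: 637.4 / 0.554 = 1150 g.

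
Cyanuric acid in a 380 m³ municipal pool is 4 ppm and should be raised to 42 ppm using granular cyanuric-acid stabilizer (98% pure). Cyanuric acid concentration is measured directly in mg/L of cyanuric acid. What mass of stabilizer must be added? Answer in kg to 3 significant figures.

14.7 kg

Volume: 380 m³ = 380,000 L.
CYA to add: (42 − 4) = 38 mg/L × 380,000 L = 14,440 g cyanuric acid.
At 98% purity: 14,440 / 0.98 = 14,730 g product.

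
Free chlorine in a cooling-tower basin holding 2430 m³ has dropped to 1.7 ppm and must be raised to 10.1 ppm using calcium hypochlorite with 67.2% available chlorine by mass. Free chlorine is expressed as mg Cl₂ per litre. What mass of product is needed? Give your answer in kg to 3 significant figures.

30.4 kg

Volume: 2430 m³ = 2,430,000 L.
Chlorine deficit: 10.1 − 1.7 = 8.4 ppm = 8.4 mg/L as Cl₂.
Cl₂ equivalent needed: 8.4 mg/L × 2,430,000 L = 20,410,000 mg = 20,410 g.
Product at 67.2% available chlorine: 20,410 / 0.672 = 30,370 g.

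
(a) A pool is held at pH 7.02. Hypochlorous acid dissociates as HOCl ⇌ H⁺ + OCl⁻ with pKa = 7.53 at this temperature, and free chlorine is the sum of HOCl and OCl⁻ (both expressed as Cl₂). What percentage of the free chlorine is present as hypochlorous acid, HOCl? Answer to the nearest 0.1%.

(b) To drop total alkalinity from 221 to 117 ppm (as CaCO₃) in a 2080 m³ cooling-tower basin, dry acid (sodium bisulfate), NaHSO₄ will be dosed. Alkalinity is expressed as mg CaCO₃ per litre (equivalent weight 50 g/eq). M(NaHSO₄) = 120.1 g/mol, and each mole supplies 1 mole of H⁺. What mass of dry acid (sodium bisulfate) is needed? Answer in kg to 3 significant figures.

(a) 76.4%; (b) 520 kg

(a) [OCl⁻]/[HOCl] = 10^(pH − pKa) = 10^(7.02 − 7.53) = 10^-0.51 = 0.309.
(a) Fraction as HOCl = 1 / (1 + 0.309) = 0.7639.

(b) Volume: 2080 m³ = 2,080,000 L.
(b) Alkalinity to neutralize: (221 − 117) = 104 mg/L as CaCO₃ × 2,080,000 L = 216,300 g as CaCO₃.
(b) Equivalents of H⁺ required: 216,300 ÷ 50 g/eq = 4326 eq = 4326 mol NaHSO₄.
(b) Mass of NaHSO₄: 4326 × 120.1 = 519,600 g.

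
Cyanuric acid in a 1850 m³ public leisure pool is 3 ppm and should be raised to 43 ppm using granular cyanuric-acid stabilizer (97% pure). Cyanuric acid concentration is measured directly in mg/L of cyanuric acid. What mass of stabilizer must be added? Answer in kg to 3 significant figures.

76.3 kg

Volume: 1850 m³ = 1,850,000 L.
CYA to add: (43 − 3) = 40 mg/L × 1,850,000 L = 74,000 g cyanuric acid.
At 97% purity: 74,000 / 0.97 = 76,290 g product.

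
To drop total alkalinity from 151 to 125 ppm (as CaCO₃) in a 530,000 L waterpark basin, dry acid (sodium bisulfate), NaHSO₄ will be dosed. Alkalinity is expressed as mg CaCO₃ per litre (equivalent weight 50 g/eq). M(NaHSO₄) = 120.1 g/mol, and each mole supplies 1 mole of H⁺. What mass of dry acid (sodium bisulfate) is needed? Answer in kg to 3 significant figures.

Alkalinity to neutralize: (151 − 125) = 26 mg/L as CaCO₃ × 530,000 L = 13,780 g as CaCO₃.
Equivalents of H⁺ required: 13,780 ÷ 50 g/eq = 275.6 eq = 275.6 mol NaHSO₄.
Mass of NaHSO₄: 275.6 × 120.1 = 33,100 g.

33.1 kg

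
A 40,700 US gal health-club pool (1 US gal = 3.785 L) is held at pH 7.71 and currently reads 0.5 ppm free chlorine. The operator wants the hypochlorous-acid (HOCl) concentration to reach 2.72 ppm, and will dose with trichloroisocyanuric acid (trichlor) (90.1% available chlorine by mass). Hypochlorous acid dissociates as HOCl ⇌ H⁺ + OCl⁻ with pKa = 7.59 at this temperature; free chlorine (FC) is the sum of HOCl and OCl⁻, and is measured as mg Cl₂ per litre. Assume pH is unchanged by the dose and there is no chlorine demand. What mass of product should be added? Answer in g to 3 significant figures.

993 g

Volume: 40,700 US gal × 3.785 L/gal = 154,050 L.
[OCl⁻]/[HOCl] = 10^(pH − pKa) = 10^(7.71 − 7.59) = 1.318; fraction as HOCl = 1/(1 + 1.318) = 0.4314.
Free chlorine required for 2.72 ppm HOCl: 2.72 / 0.4314 = 6.306 ppm.
FC to add: 6.306 − 0.5 = 5.806 mg/L as Cl₂.
Cl₂ equivalent: 5.806 mg/L × 154,050 L = 894.4 g.
Product at 90.1% available Cl: 894.4 / 0.901 = 992.6 g.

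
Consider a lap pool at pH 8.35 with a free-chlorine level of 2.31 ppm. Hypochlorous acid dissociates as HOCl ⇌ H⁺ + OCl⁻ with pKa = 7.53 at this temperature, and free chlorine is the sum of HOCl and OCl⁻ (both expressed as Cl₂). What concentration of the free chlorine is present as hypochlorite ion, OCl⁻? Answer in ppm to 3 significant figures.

2.01 ppm

[OCl⁻]/[HOCl] = 10^(pH − pKa) = 10^(8.35 − 7.53) = 10^0.82 = 6.607.
Fraction as HOCl = 1 / (1 + 6.607) = 0.1315.
OCl⁻ = (1 − 0.1315) × 2.31 ppm = 2.006 ppm.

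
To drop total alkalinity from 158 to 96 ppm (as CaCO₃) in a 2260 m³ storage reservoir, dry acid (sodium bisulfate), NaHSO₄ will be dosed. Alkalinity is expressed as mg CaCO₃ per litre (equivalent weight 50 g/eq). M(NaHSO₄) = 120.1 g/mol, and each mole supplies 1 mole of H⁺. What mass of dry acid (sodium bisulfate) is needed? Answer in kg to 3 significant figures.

337 kg

Volume: 2260 m³ = 2,260,000 L.
Alkalinity to neutralize: (158 − 96) = 62 mg/L as CaCO₃ × 2,260,000 L = 140,100 g as CaCO₃.
Equivalents of H⁺ required: 140,100 ÷ 50 g/eq = 2802 eq = 2802 mol NaHSO₄.
Mass of NaHSO₄: 2802 × 120.1 = 336,600 g.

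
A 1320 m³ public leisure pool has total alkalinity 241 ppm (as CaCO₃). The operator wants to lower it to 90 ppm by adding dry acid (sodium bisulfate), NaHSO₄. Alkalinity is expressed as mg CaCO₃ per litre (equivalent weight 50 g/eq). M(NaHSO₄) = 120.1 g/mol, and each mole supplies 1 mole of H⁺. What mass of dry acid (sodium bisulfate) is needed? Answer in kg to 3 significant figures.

479 kg

Volume: 1320 m³ = 1,320,000 L.
Alkalinity to neutralize: (241 − 90) = 151 mg/L as CaCO₃ × 1,320,000 L = 199,300 g as CaCO₃.
Equivalents of H⁺ required: 199,300 ÷ 50 g/eq = 3986 eq = 3986 mol NaHSO₄.
Mass of NaHSO₄: 3986 × 120.1 = 478,800 g.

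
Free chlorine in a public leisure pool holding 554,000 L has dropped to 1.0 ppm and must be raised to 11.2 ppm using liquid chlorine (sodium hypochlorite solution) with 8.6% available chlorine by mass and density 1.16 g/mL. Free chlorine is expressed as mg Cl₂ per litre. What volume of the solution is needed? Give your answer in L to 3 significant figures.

56.6 L

Chlorine deficit: 11.2 − 1.0 = 10.2 ppm = 10.2 mg/L as Cl₂.
Cl₂ equivalent needed: 10.2 mg/L × 554,000 L = 5,651,000 mg = 5651 g.
Product at 8.6% available chlorine: 5651 / 0.086 = 65,710 g.
Volume at density 1.16 g/mL: 65,710 g ÷ 1.16 g/mL = 56,640 mL.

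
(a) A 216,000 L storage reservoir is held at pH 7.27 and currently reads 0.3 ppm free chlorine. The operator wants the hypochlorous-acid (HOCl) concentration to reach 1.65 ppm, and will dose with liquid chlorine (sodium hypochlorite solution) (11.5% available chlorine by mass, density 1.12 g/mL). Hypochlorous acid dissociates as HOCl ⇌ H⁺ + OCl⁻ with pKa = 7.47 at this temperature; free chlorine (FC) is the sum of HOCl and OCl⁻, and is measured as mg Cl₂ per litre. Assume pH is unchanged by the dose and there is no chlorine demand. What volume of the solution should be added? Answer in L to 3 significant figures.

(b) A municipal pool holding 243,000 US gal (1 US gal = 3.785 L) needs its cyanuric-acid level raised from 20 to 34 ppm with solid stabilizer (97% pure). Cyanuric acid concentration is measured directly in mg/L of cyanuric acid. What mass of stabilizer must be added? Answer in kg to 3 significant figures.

(a) 4.01 L; (b) 13.3 kg

(a) [OCl⁻]/[HOCl] = 10^(pH − pKa) = 10^(7.27 − 7.47) = 0.631; fraction as HOCl = 1/(1 + 0.631) = 0.6131.
(a) Free chlorine required for 1.65 ppm HOCl: 1.65 / 0.6131 = 2.691 ppm.
(a) FC to add: 2.691 − 0.3 = 2.391 mg/L as Cl₂.
(a) Cl₂ equivalent: 2.391 mg/L × 216,000 L = 516.5 g.
(a) Product at 11.5% available Cl: 516.5 / 0.115 = 4491 g.
(a) Volume: 4491 g ÷ 1.12 g/mL = 4010 mL.

(b) Volume: 243,000 US gal × 3.785 L/gal = 919,755 L.
(b) CYA to add: (34 − 20) = 14 mg/L × 919,755 L = 12,880 g cyanuric acid.
(b) At 97% purity: 12,880 / 0.97 = 13,270 g product.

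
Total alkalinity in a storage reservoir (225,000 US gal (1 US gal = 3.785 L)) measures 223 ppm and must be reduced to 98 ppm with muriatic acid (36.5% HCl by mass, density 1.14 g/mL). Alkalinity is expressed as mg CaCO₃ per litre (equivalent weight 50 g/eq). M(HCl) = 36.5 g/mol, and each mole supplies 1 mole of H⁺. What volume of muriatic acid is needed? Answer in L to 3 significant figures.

187 L

Volume: 225,000 US gal × 3.785 L/gal = 851,625 L.
Alkalinity to neutralize: (223 − 98) = 125 mg/L as CaCO₃ × 851,625 L = 106,500 g as CaCO₃.
Equivalents of H⁺ required: 106,500 ÷ 50 g/eq = 2129 eq = 2129 mol HCl.
Mass of HCl: 2129 × 36.5 = 77,710 g.
Mass of 36.5% solution: 77,710 / 0.365 = 212,900 g.
Volume: 212,900 g ÷ 1.14 g/mL = 186,800 mL.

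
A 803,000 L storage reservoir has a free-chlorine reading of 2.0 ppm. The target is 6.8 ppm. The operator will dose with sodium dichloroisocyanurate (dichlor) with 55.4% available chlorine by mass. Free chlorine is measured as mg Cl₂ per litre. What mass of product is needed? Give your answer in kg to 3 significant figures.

Chlorine deficit: 6.8 − 2.0 = 4.8 ppm = 4.8 mg/L as Cl₂.
Cl₂ equivalent needed: 4.8 mg/L × 803,000 L = 3,854,000 mg = 3854 g.
Product at 55.4% available chlorine: 3854 / 0.554 = 6957 g.

6.96 kg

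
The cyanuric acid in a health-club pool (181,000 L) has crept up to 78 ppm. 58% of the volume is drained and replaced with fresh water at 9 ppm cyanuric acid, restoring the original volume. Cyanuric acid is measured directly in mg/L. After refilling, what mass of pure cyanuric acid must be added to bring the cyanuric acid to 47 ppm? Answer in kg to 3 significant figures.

1.63 kg

After draining 58% and refilling: 78 × 0.42 + 9 × 0.58 = 37.98 ppm.
Deficit to target: 47 − 37.98 = 9.02 mg/L.
Mass: 9.02 mg/L × 181,000 L = 1633 g cyanuric acid.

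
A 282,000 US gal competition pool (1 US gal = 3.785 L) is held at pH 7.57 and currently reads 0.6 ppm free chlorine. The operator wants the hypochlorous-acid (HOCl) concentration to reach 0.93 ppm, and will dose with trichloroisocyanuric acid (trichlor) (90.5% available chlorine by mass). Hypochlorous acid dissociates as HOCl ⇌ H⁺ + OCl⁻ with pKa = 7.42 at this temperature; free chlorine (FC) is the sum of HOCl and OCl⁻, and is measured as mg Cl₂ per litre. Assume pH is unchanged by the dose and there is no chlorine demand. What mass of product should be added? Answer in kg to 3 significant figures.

1.94 kg

Volume: 282,000 US gal × 3.785 L/gal = 1,067,370 L.
[OCl⁻]/[HOCl] = 10^(pH − pKa) = 10^(7.57 − 7.42) = 1.413; fraction as HOCl = 1/(1 + 1.413) = 0.4145.
Free chlorine required for 0.93 ppm HOCl: 0.93 / 0.4145 = 2.244 ppm.
FC to add: 2.244 − 0.6 = 1.644 mg/L as Cl₂.
Cl₂ equivalent: 1.644 mg/L × 1,067,370 L = 1754 g.
Product at 90.5% available Cl: 1754 / 0.905 = 1939 g.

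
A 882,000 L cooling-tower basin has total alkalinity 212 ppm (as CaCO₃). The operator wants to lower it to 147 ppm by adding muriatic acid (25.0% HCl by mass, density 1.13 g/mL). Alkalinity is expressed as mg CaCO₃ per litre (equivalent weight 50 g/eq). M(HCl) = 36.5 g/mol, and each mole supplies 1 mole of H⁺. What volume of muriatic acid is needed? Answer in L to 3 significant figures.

148 L

Alkalinity to neutralize: (212 − 147) = 65 mg/L as CaCO₃ × 882,000 L = 57,330 g as CaCO₃.
Equivalents of H⁺ required: 57,330 ÷ 50 g/eq = 1147 eq = 1147 mol HCl.
Mass of HCl: 1147 × 36.5 = 41,850 g.
Mass of 25.0% solution: 41,850 / 0.25 = 167,400 g.
Volume: 167,400 g ÷ 1.13 g/mL = 148,100 mL.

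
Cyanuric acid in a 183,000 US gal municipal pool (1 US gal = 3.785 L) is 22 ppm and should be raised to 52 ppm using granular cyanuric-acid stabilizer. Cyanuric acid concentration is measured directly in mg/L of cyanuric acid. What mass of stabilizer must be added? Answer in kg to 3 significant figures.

20.8 kg

Volume: 183,000 US gal × 3.785 L/gal = 692,655 L.
CYA to add: (52 − 22) = 30 mg/L × 692,655 L = 20,780 g cyanuric acid.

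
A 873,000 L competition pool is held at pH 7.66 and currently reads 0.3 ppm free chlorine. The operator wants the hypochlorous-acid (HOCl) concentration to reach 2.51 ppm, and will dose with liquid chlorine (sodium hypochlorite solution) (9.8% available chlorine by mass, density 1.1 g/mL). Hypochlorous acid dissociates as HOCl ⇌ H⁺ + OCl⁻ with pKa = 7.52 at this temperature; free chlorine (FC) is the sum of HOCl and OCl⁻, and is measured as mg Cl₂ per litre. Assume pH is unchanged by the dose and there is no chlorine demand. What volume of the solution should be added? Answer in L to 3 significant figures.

[OCl⁻]/[HOCl] = 10^(pH − pKa) = 10^(7.66 − 7.52) = 1.38; fraction as HOCl = 1/(1 + 1.38) = 0.4201.
Free chlorine required for 2.51 ppm HOCl: 2.51 / 0.4201 = 5.975 ppm.
FC to add: 5.975 − 0.3 = 5.675 mg/L as Cl₂.
Cl₂ equivalent: 5.675 mg/L × 873,000 L = 4954 g.
Product at 9.8% available Cl: 4954 / 0.098 = 50,550 g.
Volume: 50,550 g ÷ 1.1 g/mL = 45,960 mL.

46.0 L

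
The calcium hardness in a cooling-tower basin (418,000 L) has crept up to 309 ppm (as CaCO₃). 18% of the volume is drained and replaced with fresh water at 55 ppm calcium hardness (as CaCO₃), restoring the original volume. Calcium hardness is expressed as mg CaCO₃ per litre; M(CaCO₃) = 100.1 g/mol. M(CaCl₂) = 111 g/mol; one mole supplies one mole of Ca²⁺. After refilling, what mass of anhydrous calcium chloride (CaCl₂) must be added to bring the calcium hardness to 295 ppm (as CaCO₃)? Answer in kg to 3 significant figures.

14.7 kg

After draining 18% and refilling: 309 × 0.82 + 55 × 0.18 = 263.28 ppm.
Deficit to target: 295 − 263.28 = 31.72 mg/L.
As CaCO₃: 31.72 mg/L × 418,000 L = 13,260 g; ÷ 100.1 = 132.5 mol Ca²⁺.
Mass: 132.5 × 111 = 14,700 g.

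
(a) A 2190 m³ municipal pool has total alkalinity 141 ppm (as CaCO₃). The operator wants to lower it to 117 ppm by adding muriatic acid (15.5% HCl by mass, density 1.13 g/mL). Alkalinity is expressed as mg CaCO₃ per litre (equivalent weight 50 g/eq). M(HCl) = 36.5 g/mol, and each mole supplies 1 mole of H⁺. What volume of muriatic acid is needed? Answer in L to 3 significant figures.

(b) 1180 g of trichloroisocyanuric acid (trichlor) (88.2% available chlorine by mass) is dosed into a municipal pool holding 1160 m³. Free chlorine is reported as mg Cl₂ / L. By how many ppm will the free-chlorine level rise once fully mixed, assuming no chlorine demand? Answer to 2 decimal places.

(a) 219 L; (b) 0.90 ppm

(a) Volume: 2190 m³ = 2,190,000 L.
(a) Alkalinity to neutralize: (141 − 117) = 24 mg/L as CaCO₃ × 2,190,000 L = 52,560 g as CaCO₃.
(a) Equivalents of H⁺ required: 52,560 ÷ 50 g/eq = 1051 eq = 1051 mol HCl.
(a) Mass of HCl: 1051 × 36.5 = 38,370 g.
(a) Mass of 15.5% solution: 38,370 / 0.155 = 247,500 g.
(a) Volume: 247,500 g ÷ 1.13 g/mL = 219,100 mL.

(b) Volume: 1160 m³ = 1,160,000 L.
(b) Available chlorine delivered: 1180 g × 0.882 = 1041 g as Cl₂.
(b) Concentration rise: 1041 g / 1,160,000 L = 0.8972 mg/L = 0.90 ppm.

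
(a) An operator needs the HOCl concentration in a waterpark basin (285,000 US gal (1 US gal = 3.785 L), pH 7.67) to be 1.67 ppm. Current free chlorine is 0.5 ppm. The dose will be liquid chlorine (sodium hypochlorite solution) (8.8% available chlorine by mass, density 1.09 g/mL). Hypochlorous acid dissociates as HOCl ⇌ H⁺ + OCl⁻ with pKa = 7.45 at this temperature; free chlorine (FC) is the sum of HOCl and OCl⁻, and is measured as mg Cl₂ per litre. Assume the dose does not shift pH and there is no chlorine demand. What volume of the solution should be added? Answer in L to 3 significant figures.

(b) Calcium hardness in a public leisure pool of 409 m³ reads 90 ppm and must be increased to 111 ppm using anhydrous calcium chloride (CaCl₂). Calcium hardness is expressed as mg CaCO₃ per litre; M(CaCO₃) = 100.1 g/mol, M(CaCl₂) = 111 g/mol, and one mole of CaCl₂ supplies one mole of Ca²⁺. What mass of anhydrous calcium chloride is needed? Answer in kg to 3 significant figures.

(a) Volume: 285,000 US gal × 3.785 L/gal = 1,078,725 L.
(a) [OCl⁻]/[HOCl] = 10^(pH − pKa) = 10^(7.67 − 7.45) = 1.66; fraction as HOCl = 1/(1 + 1.66) = 0.376.
(a) Free chlorine required for 1.67 ppm HOCl: 1.67 / 0.376 = 4.442 ppm.
(a) FC to add: 4.442 − 0.5 = 3.942 mg/L as Cl₂.
(a) Cl₂ equivalent: 3.942 mg/L × 1,078,725 L = 4252 g.
(a) Product at 8.8% available Cl: 4252 / 0.088 = 48,320 g.
(a) Volume: 48,320 g ÷ 1.09 g/mL = 44,330 mL.

(b) Volume: 409 m³ = 409,000 L.
(b) Hardness to add: (111 − 90) = 21 mg/L as CaCO₃ × 409,000 L = 8589 g as CaCO₃.
(b) Moles of Ca²⁺ (1 mol Ca²⁺ ≡ 1 mol CaCO₃): 8589 / 100.1 g/mol = 85.8 mol.
(b) Mass of CaCl₂: 85.8 × 111 = 9524 g.

(a) 44.3 L; (b) 9.52 kg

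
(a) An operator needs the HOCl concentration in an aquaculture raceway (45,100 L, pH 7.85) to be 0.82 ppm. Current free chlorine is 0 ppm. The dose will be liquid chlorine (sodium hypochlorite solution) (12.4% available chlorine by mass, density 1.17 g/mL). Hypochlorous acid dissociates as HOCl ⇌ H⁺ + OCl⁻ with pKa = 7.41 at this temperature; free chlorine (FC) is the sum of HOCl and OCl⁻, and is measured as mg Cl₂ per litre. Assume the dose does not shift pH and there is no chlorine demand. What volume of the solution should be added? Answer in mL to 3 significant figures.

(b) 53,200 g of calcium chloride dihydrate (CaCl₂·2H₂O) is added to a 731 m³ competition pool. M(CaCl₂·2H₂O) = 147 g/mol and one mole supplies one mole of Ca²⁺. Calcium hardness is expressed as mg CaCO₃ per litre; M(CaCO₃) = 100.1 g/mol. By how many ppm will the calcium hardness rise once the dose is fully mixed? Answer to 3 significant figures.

(a) 957 mL; (b) 49.6 ppm

(a) [OCl⁻]/[HOCl] = 10^(pH − pKa) = 10^(7.85 − 7.41) = 2.754; fraction as HOCl = 1/(1 + 2.754) = 0.2664.
(a) Free chlorine required for 0.82 ppm HOCl: 0.82 / 0.2664 = 3.078 ppm.
(a) FC to add: 3.078 − 0 = 3.078 mg/L as Cl₂.
(a) Cl₂ equivalent: 3.078 mg/L × 45,100 L = 138.8 g.
(a) Product at 12.4% available Cl: 138.8 / 0.124 = 1120 g.
(a) Volume: 1120 g ÷ 1.17 g/mL = 957 mL.

(b) Volume: 731 m³ = 731,000 L.
(b) Moles of Ca²⁺: 53,200 g ÷ 147 g/mol = 361.9 mol.
(b) As CaCO₃: 361.9 mol × 100.1 g/mol = 36,230 g.
(b) Rise: 36,230 g / 731,000 L × 1000 = 49.56 mg/L.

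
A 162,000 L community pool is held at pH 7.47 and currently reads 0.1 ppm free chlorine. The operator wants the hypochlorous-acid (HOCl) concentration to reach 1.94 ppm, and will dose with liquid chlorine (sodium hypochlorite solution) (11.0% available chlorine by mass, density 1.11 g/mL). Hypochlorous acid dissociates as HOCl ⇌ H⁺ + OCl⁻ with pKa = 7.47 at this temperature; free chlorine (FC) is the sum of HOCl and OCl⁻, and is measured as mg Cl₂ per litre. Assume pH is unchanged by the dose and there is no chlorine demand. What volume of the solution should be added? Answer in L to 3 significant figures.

5.02 L

[OCl⁻]/[HOCl] = 10^(pH − pKa) = 10^(7.47 − 7.47) = 1; fraction as HOCl = 1/(1 + 1) = 0.5.
Free chlorine required for 1.94 ppm HOCl: 1.94 / 0.5 = 3.88 ppm.
FC to add: 3.88 − 0.1 = 3.78 mg/L as Cl₂.
Cl₂ equivalent: 3.78 mg/L × 162,000 L = 612.4 g.
Product at 11.0% available Cl: 612.4 / 0.11 = 5567 g.
Volume: 5567 g ÷ 1.11 g/mL = 5015 mL.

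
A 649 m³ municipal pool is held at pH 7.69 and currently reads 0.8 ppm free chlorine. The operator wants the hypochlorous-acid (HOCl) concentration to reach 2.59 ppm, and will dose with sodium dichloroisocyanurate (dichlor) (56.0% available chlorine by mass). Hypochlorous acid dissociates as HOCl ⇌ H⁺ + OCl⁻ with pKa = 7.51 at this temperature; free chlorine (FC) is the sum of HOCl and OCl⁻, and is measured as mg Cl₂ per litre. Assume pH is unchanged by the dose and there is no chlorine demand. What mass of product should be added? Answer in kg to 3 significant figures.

6.62 kg

Volume: 649 m³ = 649,000 L.
[OCl⁻]/[HOCl] = 10^(pH − pKa) = 10^(7.69 − 7.51) = 1.514; fraction as HOCl = 1/(1 + 1.514) = 0.3978.
Free chlorine required for 2.59 ppm HOCl: 2.59 / 0.3978 = 6.51 ppm.
FC to add: 6.51 − 0.8 = 5.71 mg/L as Cl₂.
Cl₂ equivalent: 5.71 mg/L × 649,000 L = 3706 g.
Product at 56.0% available Cl: 3706 / 0.56 = 6618 g.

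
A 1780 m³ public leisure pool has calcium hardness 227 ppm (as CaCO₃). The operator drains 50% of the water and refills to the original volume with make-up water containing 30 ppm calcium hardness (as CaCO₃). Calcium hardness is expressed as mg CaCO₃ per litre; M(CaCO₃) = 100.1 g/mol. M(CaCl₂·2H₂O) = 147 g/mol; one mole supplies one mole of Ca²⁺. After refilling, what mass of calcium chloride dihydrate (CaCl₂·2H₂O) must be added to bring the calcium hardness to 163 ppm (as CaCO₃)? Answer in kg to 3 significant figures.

Volume: 1780 m³ = 1,780,000 L.
After draining 50% and refilling: 227 × 0.50 + 30 × 0.50 = 128.5 ppm.
Deficit to target: 163 − 128.5 = 34.5 mg/L.
As CaCO₃: 34.5 mg/L × 1,780,000 L = 61,410 g; ÷ 100.1 = 613.5 mol Ca²⁺.
Mass: 613.5 × 147 = 90,180 g.

90.2 kg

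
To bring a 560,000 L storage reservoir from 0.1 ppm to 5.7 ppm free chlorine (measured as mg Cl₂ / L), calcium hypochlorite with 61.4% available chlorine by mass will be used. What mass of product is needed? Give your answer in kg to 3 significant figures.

Chlorine deficit: 5.7 − 0.1 = 5.6 ppm = 5.6 mg/L as Cl₂.
Cl₂ equivalent needed: 5.6 mg/L × 560,000 L = 3,136,000 mg = 3136 g.
Product at 61.4% available chlorine: 3136 / 0.614 = 5107 g.

5.11 kg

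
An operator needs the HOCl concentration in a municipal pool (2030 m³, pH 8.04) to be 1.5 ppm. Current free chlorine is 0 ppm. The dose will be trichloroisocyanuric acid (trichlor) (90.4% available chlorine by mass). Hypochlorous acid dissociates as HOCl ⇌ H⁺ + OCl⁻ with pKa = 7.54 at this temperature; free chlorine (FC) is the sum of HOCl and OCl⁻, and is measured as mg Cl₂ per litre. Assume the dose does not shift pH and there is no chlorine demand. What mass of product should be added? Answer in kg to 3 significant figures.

Volume: 2030 m³ = 2,030,000 L.
[OCl⁻]/[HOCl] = 10^(pH − pKa) = 10^(8.04 − 7.54) = 3.162; fraction as HOCl = 1/(1 + 3.162) = 0.2403.
Free chlorine required for 1.5 ppm HOCl: 1.5 / 0.2403 = 6.243 ppm.
FC to add: 6.243 − 0 = 6.243 mg/L as Cl₂.
Cl₂ equivalent: 6.243 mg/L × 2,030,000 L = 12,670 g.
Product at 90.4% available Cl: 12,670 / 0.904 = 14,020 g.

14.0 kg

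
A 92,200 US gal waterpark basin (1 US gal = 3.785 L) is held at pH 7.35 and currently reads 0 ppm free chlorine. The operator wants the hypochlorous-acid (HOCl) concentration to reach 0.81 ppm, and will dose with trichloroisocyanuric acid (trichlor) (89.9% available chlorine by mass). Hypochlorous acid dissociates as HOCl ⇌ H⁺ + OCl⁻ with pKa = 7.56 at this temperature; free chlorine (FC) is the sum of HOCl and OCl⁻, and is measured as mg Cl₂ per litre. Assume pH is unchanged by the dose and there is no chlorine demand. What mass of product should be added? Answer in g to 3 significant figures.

508 g

Volume: 92,200 US gal × 3.785 L/gal = 348,977 L.
[OCl⁻]/[HOCl] = 10^(pH − pKa) = 10^(7.35 − 7.56) = 0.6166; fraction as HOCl = 1/(1 + 0.6166) = 0.6186.
Free chlorine required for 0.81 ppm HOCl: 0.81 / 0.6186 = 1.309 ppm.
FC to add: 1.309 − 0 = 1.309 mg/L as Cl₂.
Cl₂ equivalent: 1.309 mg/L × 348,977 L = 457 g.
Product at 89.9% available Cl: 457 / 0.899 = 508.3 g.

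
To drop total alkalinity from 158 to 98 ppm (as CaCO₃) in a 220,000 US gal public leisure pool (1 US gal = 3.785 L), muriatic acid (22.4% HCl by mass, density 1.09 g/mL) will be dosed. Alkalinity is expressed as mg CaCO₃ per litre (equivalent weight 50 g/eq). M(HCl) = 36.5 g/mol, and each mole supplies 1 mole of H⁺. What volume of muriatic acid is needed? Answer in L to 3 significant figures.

149 L

Volume: 220,000 US gal × 3.785 L/gal = 832,700 L.
Alkalinity to neutralize: (158 − 98) = 60 mg/L as CaCO₃ × 832,700 L = 49,960 g as CaCO₃.
Equivalents of H⁺ required: 49,960 ÷ 50 g/eq = 999.2 eq = 999.2 mol HCl.
Mass of HCl: 999.2 × 36.5 = 36,470 g.
Mass of 22.4% solution: 36,470 / 0.224 = 162,800 g.
Volume: 162,800 g ÷ 1.09 g/mL = 149,400 mL.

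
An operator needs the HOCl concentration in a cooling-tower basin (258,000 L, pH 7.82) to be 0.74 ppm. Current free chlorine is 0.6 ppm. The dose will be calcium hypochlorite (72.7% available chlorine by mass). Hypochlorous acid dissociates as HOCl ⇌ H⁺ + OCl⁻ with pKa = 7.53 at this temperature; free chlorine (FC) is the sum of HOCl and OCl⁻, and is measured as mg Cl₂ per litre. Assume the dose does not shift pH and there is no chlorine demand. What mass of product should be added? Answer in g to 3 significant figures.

[OCl⁻]/[HOCl] = 10^(pH − pKa) = 10^(7.82 − 7.53) = 1.95; fraction as HOCl = 1/(1 + 1.95) = 0.339.
Free chlorine required for 0.74 ppm HOCl: 0.74 / 0.339 = 2.183 ppm.
FC to add: 2.183 − 0.6 = 1.583 mg/L as Cl₂.
Cl₂ equivalent: 1.583 mg/L × 258,000 L = 408.4 g.
Product at 72.7% available Cl: 408.4 / 0.727 = 561.7 g.

562 g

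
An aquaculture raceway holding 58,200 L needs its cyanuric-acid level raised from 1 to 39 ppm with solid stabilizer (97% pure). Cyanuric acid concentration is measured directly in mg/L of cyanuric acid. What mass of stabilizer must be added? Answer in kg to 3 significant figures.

2.28 kg

CYA to add: (39 − 1) = 38 mg/L × 58,200 L = 2212 g cyanuric acid.
At 97% purity: 2212 / 0.97 = 2280 g product.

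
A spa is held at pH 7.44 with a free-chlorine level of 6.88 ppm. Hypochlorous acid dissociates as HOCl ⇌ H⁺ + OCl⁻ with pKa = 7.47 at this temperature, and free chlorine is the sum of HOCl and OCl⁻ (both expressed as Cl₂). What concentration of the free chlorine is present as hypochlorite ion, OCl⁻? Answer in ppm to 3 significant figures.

[OCl⁻]/[HOCl] = 10^(pH − pKa) = 10^(7.44 − 7.47) = 10^-0.03 = 0.9333.
Fraction as HOCl = 1 / (1 + 0.9333) = 0.5173.
OCl⁻ = (1 − 0.5173) × 6.88 ppm = 3.321 ppm.

3.32 ppm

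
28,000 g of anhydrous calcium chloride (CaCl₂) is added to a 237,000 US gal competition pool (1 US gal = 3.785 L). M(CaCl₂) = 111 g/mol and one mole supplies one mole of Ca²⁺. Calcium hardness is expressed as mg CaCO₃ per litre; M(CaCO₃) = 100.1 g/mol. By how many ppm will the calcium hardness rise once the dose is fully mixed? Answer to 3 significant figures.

Volume: 237,000 US gal × 3.785 L/gal = 897,045 L.
Moles of Ca²⁺: 28,000 g ÷ 111 g/mol = 252.3 mol.
As CaCO₃: 252.3 mol × 100.1 g/mol = 25,250 g.
Rise: 25,250 g / 897,045 L × 1000 = 28.15 mg/L.

28.1 ppm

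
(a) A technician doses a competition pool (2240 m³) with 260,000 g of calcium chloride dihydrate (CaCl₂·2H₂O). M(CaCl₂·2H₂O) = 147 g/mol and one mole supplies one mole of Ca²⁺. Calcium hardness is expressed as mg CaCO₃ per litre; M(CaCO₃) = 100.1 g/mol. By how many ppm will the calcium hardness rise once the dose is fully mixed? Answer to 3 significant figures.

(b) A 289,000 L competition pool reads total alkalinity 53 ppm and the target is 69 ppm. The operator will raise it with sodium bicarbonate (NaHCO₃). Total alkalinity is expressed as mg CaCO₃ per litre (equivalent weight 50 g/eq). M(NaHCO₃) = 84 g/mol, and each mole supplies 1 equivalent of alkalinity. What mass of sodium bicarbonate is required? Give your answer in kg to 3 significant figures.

(a) Volume: 2240 m³ = 2,240,000 L.
(a) Moles of Ca²⁺: 260,000 g ÷ 147 g/mol = 1769 mol.
(a) As CaCO₃: 1769 mol × 100.1 g/mol = 177,000 g.
(a) Rise: 177,000 g / 2,240,000 L × 1000 = 79.04 mg/L.

(b) Alkalinity to add: (69 − 53) = 16 mg/L as CaCO₃ × 289,000 L = 4624 g as CaCO₃.
(b) Equivalents: 4624 g ÷ 50 g/eq = 92.48 eq.
(b) NaHCO₃ supplies 1 eq per mole → 92.48 mol.
(b) Mass: 92.48 mol × 84 g/mol = 7768 g.

(a) 79.0 ppm; (b) 7.77 kg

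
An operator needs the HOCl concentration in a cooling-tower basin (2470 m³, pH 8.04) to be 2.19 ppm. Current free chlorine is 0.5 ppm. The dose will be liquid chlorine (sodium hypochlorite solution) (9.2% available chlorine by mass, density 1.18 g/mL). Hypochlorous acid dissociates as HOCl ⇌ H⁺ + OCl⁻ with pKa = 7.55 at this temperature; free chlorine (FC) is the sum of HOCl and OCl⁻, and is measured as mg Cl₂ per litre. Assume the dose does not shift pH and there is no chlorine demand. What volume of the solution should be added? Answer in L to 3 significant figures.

Volume: 2470 m³ = 2,470,000 L.
[OCl⁻]/[HOCl] = 10^(pH − pKa) = 10^(8.04 − 7.55) = 3.09; fraction as HOCl = 1/(1 + 3.09) = 0.2445.
Free chlorine required for 2.19 ppm HOCl: 2.19 / 0.2445 = 8.958 ppm.
FC to add: 8.958 − 0.5 = 8.458 mg/L as Cl₂.
Cl₂ equivalent: 8.458 mg/L × 2,470,000 L = 20,890 g.
Product at 9.2% available Cl: 20,890 / 0.092 = 227,100 g.
Volume: 227,100 g ÷ 1.18 g/mL = 192,400 mL.

192 L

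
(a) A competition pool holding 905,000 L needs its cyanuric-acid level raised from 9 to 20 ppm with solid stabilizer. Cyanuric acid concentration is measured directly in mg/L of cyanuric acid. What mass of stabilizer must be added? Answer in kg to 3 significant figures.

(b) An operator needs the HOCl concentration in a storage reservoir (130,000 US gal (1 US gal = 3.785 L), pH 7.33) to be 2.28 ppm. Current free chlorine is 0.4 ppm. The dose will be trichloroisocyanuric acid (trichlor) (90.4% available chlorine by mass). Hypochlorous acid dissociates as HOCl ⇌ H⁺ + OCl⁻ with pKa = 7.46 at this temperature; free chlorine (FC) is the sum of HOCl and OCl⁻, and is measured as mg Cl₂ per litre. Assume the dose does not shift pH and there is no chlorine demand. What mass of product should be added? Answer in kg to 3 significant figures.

(a) CYA to add: (20 − 9) = 11 mg/L × 905,000 L = 9955 g cyanuric acid.

(b) Volume: 130,000 US gal × 3.785 L/gal = 492,050 L.
(b) [OCl⁻]/[HOCl] = 10^(pH − pKa) = 10^(7.33 − 7.46) = 0.7413; fraction as HOCl = 1/(1 + 0.7413) = 0.5743.
(b) Free chlorine required for 2.28 ppm HOCl: 2.28 / 0.5743 = 3.97 ppm.
(b) FC to add: 3.97 − 0.4 = 3.57 mg/L as Cl₂.
(b) Cl₂ equivalent: 3.57 mg/L × 492,050 L = 1757 g.
(b) Product at 90.4% available Cl: 1757 / 0.904 = 1943 g.

(a) 9.96 kg; (b) 1.94 kg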